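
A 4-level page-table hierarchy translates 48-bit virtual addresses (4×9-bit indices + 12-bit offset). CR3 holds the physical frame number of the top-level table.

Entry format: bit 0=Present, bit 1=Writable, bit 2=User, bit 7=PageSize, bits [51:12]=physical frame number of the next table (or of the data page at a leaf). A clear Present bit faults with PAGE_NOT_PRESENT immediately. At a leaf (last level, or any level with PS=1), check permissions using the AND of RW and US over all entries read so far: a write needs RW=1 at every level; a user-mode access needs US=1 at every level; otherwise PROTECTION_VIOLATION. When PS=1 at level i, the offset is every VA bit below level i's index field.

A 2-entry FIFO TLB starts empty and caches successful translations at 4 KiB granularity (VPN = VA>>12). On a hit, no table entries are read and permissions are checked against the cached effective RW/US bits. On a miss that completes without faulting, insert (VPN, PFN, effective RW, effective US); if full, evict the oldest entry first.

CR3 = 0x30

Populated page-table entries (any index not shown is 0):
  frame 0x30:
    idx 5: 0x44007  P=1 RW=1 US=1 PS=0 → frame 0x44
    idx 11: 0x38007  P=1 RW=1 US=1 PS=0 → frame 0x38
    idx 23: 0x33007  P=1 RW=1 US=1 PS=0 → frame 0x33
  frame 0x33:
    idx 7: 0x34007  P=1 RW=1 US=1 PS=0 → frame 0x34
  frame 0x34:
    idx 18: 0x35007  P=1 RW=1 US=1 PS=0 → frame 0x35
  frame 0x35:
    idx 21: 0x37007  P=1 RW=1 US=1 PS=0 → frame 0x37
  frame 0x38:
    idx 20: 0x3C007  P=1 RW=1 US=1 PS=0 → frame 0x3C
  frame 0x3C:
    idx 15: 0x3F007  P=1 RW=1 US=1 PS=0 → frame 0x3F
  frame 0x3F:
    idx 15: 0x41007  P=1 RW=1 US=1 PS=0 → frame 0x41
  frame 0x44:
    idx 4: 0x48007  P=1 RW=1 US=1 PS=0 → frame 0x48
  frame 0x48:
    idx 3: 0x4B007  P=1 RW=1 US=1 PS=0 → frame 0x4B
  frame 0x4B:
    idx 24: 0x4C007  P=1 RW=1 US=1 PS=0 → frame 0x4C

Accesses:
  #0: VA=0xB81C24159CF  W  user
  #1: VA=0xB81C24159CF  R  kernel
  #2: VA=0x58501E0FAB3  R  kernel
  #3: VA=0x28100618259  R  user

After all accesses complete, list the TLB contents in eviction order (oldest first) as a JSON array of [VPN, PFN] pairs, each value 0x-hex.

Trace:
#0 VA=0xB81C24159CF (w,user):
  L0 @0x30[23] → 0x33007  P=1,RW=1,US=1,PS=0
  L1 @0x33[7] → 0x34007  P=1,RW=1,US=1,PS=0
  L2 @0x34[18] → 0x35007  P=1,RW=1,US=1,PS=0
  L3 @0x35[21] → 0x37007  P=1,RW=1,US=1,PS=0
  ✓ 0x379CF  — 4 lookups
#1 VA=0xB81C24159CF (r,kernel):
  TLB hit vpn=0xB81C2415 → PA=0x379CF
#2 VA=0x58501E0FAB3 (r,kernel):
  L0 @0x30[11] → 0x38007  P=1,RW=1,US=1,PS=0
  L1 @0x38[20] → 0x3C007  P=1,RW=1,US=1,PS=0
  L2 @0x3C[15] → 0x3F007  P=1,RW=1,US=1,PS=0
  L3 @0x3F[15] → 0x41007  P=1,RW=1,US=1,PS=0
  ✓ 0x41AB3  — 4 lookups
#3 VA=0x28100618259 (r,user):
  L0 @0x30[5] → 0x44007  P=1,RW=1,US=1,PS=0
  L1 @0x44[4] → 0x48007  P=1,RW=1,US=1,PS=0
  L2 @0x48[3] → 0x4B007  P=1,RW=1,US=1,PS=0
  L3 @0x4B[24] → 0x4C007  P=1,RW=1,US=1,PS=0
  ✓ 0x4C259  — 4 lookups

TLB: [["0x58501E0F", "0x41"], ["0x28100618", "0x4C"]]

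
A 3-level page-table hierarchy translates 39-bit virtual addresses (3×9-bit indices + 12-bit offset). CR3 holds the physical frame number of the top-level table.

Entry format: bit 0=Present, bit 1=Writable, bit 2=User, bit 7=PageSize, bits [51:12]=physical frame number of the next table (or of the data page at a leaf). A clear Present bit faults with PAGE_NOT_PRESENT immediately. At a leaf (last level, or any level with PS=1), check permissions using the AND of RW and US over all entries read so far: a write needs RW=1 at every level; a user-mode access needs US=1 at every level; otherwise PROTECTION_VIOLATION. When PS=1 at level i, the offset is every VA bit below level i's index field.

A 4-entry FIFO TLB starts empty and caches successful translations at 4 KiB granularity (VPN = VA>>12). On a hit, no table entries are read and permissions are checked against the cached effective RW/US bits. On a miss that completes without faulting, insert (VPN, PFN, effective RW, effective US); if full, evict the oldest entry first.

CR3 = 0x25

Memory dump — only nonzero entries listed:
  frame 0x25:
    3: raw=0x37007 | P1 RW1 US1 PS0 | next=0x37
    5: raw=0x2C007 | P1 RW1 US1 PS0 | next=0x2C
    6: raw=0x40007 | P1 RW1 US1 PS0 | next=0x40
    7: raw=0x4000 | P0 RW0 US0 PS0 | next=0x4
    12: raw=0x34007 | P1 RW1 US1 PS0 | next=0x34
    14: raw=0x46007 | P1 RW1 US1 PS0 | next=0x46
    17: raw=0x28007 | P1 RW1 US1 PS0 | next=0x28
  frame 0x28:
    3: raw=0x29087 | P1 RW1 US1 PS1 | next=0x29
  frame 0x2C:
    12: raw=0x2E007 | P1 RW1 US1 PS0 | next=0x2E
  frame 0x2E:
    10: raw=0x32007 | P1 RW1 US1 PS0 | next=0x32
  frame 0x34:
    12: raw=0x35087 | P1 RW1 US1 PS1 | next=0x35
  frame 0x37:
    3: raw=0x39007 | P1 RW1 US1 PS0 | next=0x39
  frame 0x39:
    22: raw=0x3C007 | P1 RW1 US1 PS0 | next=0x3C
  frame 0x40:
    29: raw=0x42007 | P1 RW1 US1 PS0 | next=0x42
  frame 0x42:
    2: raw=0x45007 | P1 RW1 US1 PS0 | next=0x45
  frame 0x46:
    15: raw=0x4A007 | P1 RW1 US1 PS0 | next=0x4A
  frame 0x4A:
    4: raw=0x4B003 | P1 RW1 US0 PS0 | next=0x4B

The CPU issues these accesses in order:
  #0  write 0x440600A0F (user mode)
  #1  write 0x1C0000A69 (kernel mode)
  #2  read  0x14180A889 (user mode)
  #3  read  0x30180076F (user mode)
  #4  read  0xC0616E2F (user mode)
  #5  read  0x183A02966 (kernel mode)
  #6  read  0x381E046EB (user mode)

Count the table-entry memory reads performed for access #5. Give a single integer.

Trace:
#0 VA=0x440600A0F (w,user):
  [0] read 0x25 idx=17: raw=0x28007 flags P=1 W=1 U=1 S=0
  [1] read 0x28 idx=3: raw=0x29087 flags P=1 W=1 U=1 S=1
  ⇒ phys 0x29A0F (huge @L1)  [2 reads]
#1 VA=0x1C0000A69 (w,kernel):
  [0] read 0x25 idx=7: raw=0x4000 flags P=0 W=0 U=0 S=0
  ✗ PAGE_NOT_PRESENT  [1 reads]
#2 VA=0x14180A889 (r,user):
  [0] read 0x25 idx=5: raw=0x2C007 flags P=1 W=1 U=1 S=0
  [1] read 0x2C idx=12: raw=0x2E007 flags P=1 W=1 U=1 S=0
  [2] read 0x2E idx=10: raw=0x32007 flags P=1 W=1 U=1 S=0
  ⇒ phys 0x32889  [3 reads]
#3 VA=0x30180076F (r,user):
  [0] read 0x25 idx=12: raw=0x34007 flags P=1 W=1 U=1 S=0
  [1] read 0x34 idx=12: raw=0x35087 flags P=1 W=1 U=1 S=1
  ⇒ phys 0x3576F (huge @L1)  [2 reads]
#4 VA=0xC0616E2F (r,user):
  [0] read 0x25 idx=3: raw=0x37007 flags P=1 W=1 U=1 S=0
  [1] read 0x37 idx=3: raw=0x39007 flags P=1 W=1 U=1 S=0
  [2] read 0x39 idx=22: raw=0x3C007 flags P=1 W=1 U=1 S=0
  ⇒ phys 0x3CE2F  [3 reads]
#5 VA=0x183A02966 (r,kernel):
  [0] read 0x25 idx=6: raw=0x40007 flags P=1 W=1 U=1 S=0
  [1] read 0x40 idx=29: raw=0x42007 flags P=1 W=1 U=1 S=0
  [2] read 0x42 idx=2: raw=0x45007 flags P=1 W=1 U=1 S=0
  ⇒ phys 0x45966  [3 reads]
#6 VA=0x381E046EB (r,user):
  [0] read 0x25 idx=14: raw=0x46007 flags P=1 W=1 U=1 S=0
  [1] read 0x46 idx=15: raw=0x4A007 flags P=1 W=1 U=1 S=0
  [2] read 0x4A idx=4: raw=0x4B003 flags P=1 W=1 U=0 S=0
  ✗ PROTECTION_VIOLATION  [3 reads]

Entries read for #5: 3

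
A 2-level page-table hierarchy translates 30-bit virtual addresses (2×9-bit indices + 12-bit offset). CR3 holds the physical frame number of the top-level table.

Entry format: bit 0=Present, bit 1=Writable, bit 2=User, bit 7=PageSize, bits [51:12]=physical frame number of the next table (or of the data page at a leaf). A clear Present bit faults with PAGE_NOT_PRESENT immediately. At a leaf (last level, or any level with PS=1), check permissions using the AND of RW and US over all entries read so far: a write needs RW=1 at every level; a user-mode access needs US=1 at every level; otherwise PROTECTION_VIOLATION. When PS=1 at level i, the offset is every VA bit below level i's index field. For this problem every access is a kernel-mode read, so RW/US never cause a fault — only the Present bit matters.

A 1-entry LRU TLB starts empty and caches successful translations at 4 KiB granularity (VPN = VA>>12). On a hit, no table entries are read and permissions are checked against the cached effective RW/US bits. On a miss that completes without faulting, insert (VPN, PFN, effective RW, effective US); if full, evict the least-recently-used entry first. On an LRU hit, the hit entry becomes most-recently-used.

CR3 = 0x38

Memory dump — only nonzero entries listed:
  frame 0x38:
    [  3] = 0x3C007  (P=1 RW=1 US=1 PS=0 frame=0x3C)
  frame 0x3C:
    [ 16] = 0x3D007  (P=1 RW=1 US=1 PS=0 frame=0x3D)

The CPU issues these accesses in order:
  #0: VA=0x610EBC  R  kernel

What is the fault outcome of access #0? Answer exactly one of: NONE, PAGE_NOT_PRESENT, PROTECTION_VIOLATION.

Per-access translation:
#0 VA=0x610EBC (r,kernel):
  L0: frame=0x38 idx=3 entry=0x3C007 [P=1 RW=1 US=1 PS=0]
  L1: frame=0x3C idx=16 entry=0x3D007 [P=1 RW=1 US=1 PS=0]
  → PA=0x3DEBC  (2 entries read)

Access #0 fault: NONE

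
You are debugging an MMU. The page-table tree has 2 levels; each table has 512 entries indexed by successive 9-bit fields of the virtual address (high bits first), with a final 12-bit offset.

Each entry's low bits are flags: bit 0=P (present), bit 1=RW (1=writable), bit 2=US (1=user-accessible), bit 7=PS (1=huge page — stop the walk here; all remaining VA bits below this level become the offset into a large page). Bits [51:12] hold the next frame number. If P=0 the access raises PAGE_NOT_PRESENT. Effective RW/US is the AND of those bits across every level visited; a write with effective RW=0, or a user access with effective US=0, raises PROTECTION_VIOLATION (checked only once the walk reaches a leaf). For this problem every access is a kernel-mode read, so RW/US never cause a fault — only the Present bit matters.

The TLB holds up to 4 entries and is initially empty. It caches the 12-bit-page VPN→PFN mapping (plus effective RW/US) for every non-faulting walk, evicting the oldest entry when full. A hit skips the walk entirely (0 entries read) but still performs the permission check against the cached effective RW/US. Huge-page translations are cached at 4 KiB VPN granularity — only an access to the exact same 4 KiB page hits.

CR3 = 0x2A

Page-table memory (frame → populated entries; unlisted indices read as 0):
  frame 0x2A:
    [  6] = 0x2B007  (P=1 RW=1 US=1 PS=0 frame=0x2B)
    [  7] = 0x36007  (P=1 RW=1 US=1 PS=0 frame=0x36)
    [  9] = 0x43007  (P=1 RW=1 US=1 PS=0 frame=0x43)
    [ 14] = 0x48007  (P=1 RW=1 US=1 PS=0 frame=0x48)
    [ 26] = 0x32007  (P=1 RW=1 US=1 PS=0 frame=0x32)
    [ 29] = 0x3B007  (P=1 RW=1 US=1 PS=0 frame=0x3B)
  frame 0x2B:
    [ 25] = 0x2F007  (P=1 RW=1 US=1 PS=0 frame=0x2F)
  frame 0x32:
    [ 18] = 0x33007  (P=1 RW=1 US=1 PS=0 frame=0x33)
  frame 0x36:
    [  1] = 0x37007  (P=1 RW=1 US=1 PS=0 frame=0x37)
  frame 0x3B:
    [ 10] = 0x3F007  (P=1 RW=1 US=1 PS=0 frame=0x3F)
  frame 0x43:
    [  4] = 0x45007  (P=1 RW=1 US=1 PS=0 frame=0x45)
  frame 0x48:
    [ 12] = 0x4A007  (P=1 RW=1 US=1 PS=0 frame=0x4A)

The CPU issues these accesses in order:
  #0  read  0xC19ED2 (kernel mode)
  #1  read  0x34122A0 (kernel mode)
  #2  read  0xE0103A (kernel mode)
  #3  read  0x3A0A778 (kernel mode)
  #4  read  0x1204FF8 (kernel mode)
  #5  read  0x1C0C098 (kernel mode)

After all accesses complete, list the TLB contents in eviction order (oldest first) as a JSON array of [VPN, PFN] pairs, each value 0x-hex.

Walk each access:
#0 VA=0xC19ED2 (r,kernel):
  L0: frame=0x2A idx=6 entry=0x2B007 [P=1 RW=1 US=1 PS=0]
  L1: frame=0x2B idx=25 entry=0x2F007 [P=1 RW=1 US=1 PS=0]
  ✓ 0x2FED2  — 2 lookups
#1 VA=0x34122A0 (r,kernel):
  L0: frame=0x2A idx=26 entry=0x32007 [P=1 RW=1 US=1 PS=0]
  L1: frame=0x32 idx=18 entry=0x33007 [P=1 RW=1 US=1 PS=0]
  ✓ 0x332A0  — 2 lookups
#2 VA=0xE0103A (r,kernel):
  L0: frame=0x2A idx=7 entry=0x36007 [P=1 RW=1 US=1 PS=0]
  L1: frame=0x36 idx=1 entry=0x37007 [P=1 RW=1 US=1 PS=0]
  ✓ 0x3703A  — 2 lookups
#3 VA=0x3A0A778 (r,kernel):
  L0: frame=0x2A idx=29 entry=0x3B007 [P=1 RW=1 US=1 PS=0]
  L1: frame=0x3B idx=10 entry=0x3F007 [P=1 RW=1 US=1 PS=0]
  ✓ 0x3F778  — 2 lookups
#4 VA=0x1204FF8 (r,kernel):
  L0: frame=0x2A idx=9 entry=0x43007 [P=1 RW=1 US=1 PS=0]
  L1: frame=0x43 idx=4 entry=0x45007 [P=1 RW=1 US=1 PS=0]
  ✓ 0x45FF8  — 2 lookups
#5 VA=0x1C0C098 (r,kernel):
  L0: frame=0x2A idx=14 entry=0x48007 [P=1 RW=1 US=1 PS=0]
  L1: frame=0x48 idx=12 entry=0x4A007 [P=1 RW=1 US=1 PS=0]
  ✓ 0x4A098  — 2 lookups

TLB: [["0xE01", "0x37"], ["0x3A0A", "0x3F"], ["0x1204", "0x45"], ["0x1C0C", "0x4A"]]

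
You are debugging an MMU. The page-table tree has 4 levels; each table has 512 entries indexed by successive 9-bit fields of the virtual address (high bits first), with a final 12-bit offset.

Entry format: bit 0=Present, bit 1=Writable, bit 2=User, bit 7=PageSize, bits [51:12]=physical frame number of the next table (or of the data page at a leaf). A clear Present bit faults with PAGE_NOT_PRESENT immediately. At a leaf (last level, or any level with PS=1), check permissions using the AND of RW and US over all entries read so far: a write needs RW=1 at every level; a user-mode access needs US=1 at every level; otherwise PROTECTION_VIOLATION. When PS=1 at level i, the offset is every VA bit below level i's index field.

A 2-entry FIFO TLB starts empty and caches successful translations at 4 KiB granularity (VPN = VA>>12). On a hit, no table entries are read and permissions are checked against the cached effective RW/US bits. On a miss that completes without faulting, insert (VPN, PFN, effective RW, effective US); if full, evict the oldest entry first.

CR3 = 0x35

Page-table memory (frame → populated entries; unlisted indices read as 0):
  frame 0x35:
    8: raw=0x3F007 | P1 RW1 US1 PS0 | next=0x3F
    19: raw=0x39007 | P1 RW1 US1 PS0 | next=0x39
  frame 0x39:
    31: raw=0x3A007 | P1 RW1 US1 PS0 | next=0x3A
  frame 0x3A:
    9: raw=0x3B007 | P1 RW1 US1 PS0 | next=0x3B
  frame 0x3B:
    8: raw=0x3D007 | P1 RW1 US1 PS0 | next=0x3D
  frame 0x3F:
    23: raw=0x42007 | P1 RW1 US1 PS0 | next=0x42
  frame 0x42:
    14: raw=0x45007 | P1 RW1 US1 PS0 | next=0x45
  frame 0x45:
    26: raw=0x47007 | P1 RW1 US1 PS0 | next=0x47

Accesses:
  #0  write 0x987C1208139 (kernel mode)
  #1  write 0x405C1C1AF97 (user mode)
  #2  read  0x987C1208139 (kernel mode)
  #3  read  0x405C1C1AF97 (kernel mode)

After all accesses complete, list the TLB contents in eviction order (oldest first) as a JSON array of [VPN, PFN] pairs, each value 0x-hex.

Trace:
#0 VA=0x987C1208139 (w,kernel):
  L0: frame=0x35 idx=19 entry=0x39007 [P=1 RW=1 US=1 PS=0]
  L1: frame=0x39 idx=31 entry=0x3A007 [P=1 RW=1 US=1 PS=0]
  L2: frame=0x3A idx=9 entry=0x3B007 [P=1 RW=1 US=1 PS=0]
  L3: frame=0x3B idx=8 entry=0x3D007 [P=1 RW=1 US=1 PS=0]
  ⇒ phys 0x3D139  [4 reads]
#1 VA=0x405C1C1AF97 (w,user):
  L0: frame=0x35 idx=8 entry=0x3F007 [P=1 RW=1 US=1 PS=0]
  L1: frame=0x3F idx=23 entry=0x42007 [P=1 RW=1 US=1 PS=0]
  L2: frame=0x42 idx=14 entry=0x45007 [P=1 RW=1 US=1 PS=0]
  L3: frame=0x45 idx=26 entry=0x47007 [P=1 RW=1 US=1 PS=0]
  ⇒ phys 0x47F97  [4 reads]
#2 VA=0x987C1208139 (r,kernel):
  TLB hit vpn=0x987C1208 → PA=0x3D139
#3 VA=0x405C1C1AF97 (r,kernel):
  TLB hit vpn=0x405C1C1A → PA=0x47F97

TLB: [["0x987C1208", "0x3D"], ["0x405C1C1A", "0x47"]]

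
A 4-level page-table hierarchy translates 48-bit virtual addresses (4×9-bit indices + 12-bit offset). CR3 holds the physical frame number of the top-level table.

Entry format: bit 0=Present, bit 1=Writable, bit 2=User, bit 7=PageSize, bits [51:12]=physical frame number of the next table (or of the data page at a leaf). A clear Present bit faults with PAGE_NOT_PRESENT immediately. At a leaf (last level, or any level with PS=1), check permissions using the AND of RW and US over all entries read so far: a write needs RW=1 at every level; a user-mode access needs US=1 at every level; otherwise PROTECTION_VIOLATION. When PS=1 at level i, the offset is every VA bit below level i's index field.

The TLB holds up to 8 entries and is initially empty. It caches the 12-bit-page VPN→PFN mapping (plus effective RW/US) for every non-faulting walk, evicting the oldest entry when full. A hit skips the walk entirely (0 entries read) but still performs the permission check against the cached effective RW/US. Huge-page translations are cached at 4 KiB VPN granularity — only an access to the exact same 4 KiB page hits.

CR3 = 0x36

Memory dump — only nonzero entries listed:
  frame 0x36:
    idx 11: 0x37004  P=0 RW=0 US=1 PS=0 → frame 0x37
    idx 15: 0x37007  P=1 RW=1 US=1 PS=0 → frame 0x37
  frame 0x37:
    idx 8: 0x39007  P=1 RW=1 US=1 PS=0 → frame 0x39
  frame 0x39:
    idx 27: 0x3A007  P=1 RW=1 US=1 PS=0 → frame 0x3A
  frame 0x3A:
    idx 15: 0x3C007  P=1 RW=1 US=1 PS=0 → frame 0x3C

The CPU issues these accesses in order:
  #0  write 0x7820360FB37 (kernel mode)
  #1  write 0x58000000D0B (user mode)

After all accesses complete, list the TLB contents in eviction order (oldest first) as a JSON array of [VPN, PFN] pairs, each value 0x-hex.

Trace:
#0 VA=0x7820360FB37 (w,kernel):
  [0] read 0x36 idx=15: raw=0x37007 flags P=1 W=1 U=1 S=0
  [1] read 0x37 idx=8: raw=0x39007 flags P=1 W=1 U=1 S=0
  [2] read 0x39 idx=27: raw=0x3A007 flags P=1 W=1 U=1 S=0
  [3] read 0x3A idx=15: raw=0x3C007 flags P=1 W=1 U=1 S=0
  ⇒ phys 0x3CB37  [4 reads]
#1 VA=0x58000000D0B (w,user):
  [0] read 0x36 idx=11: raw=0x37004 flags P=0 W=0 U=1 S=0
  → PAGE_NOT_PRESENT  (1 entries read)

TLB: [["0x7820360F", "0x3C"]]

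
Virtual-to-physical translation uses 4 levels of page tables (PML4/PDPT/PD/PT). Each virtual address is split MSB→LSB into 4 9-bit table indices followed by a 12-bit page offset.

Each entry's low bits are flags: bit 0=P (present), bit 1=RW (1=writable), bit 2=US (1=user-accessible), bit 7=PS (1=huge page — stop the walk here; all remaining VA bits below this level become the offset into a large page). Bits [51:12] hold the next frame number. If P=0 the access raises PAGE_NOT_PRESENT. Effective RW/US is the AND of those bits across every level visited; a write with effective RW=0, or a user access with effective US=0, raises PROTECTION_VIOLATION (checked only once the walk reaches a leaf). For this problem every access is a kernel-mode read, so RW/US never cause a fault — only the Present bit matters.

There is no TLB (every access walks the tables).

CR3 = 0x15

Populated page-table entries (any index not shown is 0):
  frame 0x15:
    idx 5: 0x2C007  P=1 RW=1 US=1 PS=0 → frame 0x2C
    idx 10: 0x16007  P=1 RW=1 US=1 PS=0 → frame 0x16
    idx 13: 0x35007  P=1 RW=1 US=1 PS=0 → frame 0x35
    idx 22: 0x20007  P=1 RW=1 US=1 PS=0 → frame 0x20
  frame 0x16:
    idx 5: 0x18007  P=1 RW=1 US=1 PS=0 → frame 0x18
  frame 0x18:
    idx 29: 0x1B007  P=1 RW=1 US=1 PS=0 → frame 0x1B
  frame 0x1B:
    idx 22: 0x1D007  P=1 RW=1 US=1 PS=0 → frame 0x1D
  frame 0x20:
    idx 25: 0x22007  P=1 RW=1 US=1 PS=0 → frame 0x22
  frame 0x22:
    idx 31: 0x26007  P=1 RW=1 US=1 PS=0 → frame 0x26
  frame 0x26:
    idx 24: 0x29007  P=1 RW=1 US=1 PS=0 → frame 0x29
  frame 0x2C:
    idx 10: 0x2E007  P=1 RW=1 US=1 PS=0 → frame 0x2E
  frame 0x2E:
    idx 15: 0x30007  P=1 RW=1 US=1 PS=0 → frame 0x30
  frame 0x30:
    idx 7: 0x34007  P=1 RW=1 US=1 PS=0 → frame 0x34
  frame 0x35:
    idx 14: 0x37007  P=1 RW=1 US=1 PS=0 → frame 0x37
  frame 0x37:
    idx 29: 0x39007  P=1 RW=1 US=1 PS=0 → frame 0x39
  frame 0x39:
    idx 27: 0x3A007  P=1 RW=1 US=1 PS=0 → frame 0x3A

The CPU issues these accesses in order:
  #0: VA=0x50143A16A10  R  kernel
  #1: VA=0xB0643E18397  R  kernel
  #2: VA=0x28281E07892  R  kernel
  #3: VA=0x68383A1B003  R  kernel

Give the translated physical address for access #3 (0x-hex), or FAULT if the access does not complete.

Trace:
#0 VA=0x50143A16A10 (r,kernel):
  [0] read 0x15 idx=10: raw=0x16007 flags P=1 W=1 U=1 S=0
  [1] read 0x16 idx=5: raw=0x18007 flags P=1 W=1 U=1 S=0
  [2] read 0x18 idx=29: raw=0x1B007 flags P=1 W=1 U=1 S=0
  [3] read 0x1B idx=22: raw=0x1D007 flags P=1 W=1 U=1 S=0
  → PA=0x1DA10  (4 entries read)
#1 VA=0xB0643E18397 (r,kernel):
  [0] read 0x15 idx=22: raw=0x20007 flags P=1 W=1 U=1 S=0
  [1] read 0x20 idx=25: raw=0x22007 flags P=1 W=1 U=1 S=0
  [2] read 0x22 idx=31: raw=0x26007 flags P=1 W=1 U=1 S=0
  [3] read 0x26 idx=24: raw=0x29007 flags P=1 W=1 U=1 S=0
  → PA=0x29397  (4 entries read)
#2 VA=0x28281E07892 (r,kernel):
  [0] read 0x15 idx=5: raw=0x2C007 flags P=1 W=1 U=1 S=0
  [1] read 0x2C idx=10: raw=0x2E007 flags P=1 W=1 U=1 S=0
  [2] read 0x2E idx=15: raw=0x30007 flags P=1 W=1 U=1 S=0
  [3] read 0x30 idx=7: raw=0x34007 flags P=1 W=1 U=1 S=0
  → PA=0x34892  (4 entries read)
#3 VA=0x68383A1B003 (r,kernel):
  [0] read 0x15 idx=13: raw=0x35007 flags P=1 W=1 U=1 S=0
  [1] read 0x35 idx=14: raw=0x37007 flags P=1 W=1 U=1 S=0
  [2] read 0x37 idx=29: raw=0x39007 flags P=1 W=1 U=1 S=0
  [3] read 0x39 idx=27: raw=0x3A007 flags P=1 W=1 U=1 S=0
  → PA=0x3A003  (4 entries read)

Access #3 PA: 0x3A003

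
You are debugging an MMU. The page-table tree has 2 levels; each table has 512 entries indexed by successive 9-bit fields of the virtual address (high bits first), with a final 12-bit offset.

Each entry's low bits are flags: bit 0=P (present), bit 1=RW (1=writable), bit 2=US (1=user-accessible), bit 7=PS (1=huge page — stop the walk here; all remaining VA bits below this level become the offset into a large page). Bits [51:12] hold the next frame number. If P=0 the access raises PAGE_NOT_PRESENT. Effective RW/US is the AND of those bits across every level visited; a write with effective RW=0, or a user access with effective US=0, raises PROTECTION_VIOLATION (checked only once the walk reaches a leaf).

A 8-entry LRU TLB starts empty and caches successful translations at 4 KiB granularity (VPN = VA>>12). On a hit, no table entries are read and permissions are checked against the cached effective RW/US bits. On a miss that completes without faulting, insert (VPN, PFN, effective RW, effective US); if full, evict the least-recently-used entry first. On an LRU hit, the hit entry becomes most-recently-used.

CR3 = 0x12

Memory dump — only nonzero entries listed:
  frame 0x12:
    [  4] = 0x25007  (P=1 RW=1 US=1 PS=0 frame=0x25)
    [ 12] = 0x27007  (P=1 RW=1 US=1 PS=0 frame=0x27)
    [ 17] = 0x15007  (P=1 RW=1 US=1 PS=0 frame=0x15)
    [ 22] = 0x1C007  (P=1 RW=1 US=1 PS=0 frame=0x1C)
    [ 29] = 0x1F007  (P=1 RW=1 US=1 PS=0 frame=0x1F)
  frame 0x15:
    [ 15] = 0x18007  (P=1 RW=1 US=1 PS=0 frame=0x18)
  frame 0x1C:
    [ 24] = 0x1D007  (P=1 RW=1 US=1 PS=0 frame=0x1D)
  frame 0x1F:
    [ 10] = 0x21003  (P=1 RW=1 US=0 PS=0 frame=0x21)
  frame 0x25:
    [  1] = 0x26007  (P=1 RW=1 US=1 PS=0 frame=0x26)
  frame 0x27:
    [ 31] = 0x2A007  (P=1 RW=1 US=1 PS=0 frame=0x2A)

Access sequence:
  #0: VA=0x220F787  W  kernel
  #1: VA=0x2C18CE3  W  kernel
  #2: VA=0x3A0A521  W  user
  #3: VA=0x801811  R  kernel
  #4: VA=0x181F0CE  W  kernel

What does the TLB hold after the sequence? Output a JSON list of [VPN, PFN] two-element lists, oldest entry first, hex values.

Walk each access:
#0 VA=0x220F787 (w,kernel):
  lvl0: tbl 0x12, slot 17 ⇒ 0x15007 (P1/RW1/US1/PS0)
  lvl1: tbl 0x15, slot 15 ⇒ 0x18007 (P1/RW1/US1/PS0)
  ⇒ phys 0x18787  [2 reads]
#1 VA=0x2C18CE3 (w,kernel):
  lvl0: tbl 0x12, slot 22 ⇒ 0x1C007 (P1/RW1/US1/PS0)
  lvl1: tbl 0x1C, slot 24 ⇒ 0x1D007 (P1/RW1/US1/PS0)
  ⇒ phys 0x1DCE3  [2 reads]
#2 VA=0x3A0A521 (w,user):
  lvl0: tbl 0x12, slot 29 ⇒ 0x1F007 (P1/RW1/US1/PS0)
  lvl1: tbl 0x1F, slot 10 ⇒ 0x21003 (P1/RW1/US0/PS0)
  ✗ PROTECTION_VIOLATION  [2 reads]
#3 VA=0x801811 (r,kernel):
  lvl0: tbl 0x12, slot 4 ⇒ 0x25007 (P1/RW1/US1/PS0)
  lvl1: tbl 0x25, slot 1 ⇒ 0x26007 (P1/RW1/US1/PS0)
  ⇒ phys 0x26811  [2 reads]
#4 VA=0x181F0CE (w,kernel):
  lvl0: tbl 0x12, slot 12 ⇒ 0x27007 (P1/RW1/US1/PS0)
  lvl1: tbl 0x27, slot 31 ⇒ 0x2A007 (P1/RW1/US1/PS0)
  ⇒ phys 0x2A0CE  [2 reads]

TLB: [["0x220F", "0x18"], ["0x2C18", "0x1D"], ["0x801", "0x26"], ["0x181F", "0x2A"]]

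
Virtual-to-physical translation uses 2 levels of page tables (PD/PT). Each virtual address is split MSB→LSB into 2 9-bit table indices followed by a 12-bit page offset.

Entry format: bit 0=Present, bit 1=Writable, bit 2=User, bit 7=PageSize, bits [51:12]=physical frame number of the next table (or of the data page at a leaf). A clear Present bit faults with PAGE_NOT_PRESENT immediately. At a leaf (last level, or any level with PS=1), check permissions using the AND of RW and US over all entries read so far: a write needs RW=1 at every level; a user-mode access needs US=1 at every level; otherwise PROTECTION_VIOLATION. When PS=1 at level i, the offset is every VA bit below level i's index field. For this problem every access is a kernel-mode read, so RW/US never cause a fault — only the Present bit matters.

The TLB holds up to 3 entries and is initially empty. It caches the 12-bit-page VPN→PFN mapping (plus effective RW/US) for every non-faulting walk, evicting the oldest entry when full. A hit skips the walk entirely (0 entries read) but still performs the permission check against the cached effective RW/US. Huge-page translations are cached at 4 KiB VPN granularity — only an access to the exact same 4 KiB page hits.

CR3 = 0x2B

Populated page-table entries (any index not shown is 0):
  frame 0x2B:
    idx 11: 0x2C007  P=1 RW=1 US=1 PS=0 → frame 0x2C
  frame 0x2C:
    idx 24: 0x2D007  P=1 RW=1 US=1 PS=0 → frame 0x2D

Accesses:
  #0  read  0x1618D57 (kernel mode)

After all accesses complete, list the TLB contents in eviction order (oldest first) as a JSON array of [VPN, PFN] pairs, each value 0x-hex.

Walk each access:
#0 VA=0x1618D57 (r,kernel):
  lvl0: tbl 0x2B, slot 11 ⇒ 0x2C007 (P1/RW1/US1/PS0)
  lvl1: tbl 0x2C, slot 24 ⇒ 0x2D007 (P1/RW1/US1/PS0)
  → PA=0x2DD57  (2 entries read)

TLB: [["0x1618", "0x2D"]]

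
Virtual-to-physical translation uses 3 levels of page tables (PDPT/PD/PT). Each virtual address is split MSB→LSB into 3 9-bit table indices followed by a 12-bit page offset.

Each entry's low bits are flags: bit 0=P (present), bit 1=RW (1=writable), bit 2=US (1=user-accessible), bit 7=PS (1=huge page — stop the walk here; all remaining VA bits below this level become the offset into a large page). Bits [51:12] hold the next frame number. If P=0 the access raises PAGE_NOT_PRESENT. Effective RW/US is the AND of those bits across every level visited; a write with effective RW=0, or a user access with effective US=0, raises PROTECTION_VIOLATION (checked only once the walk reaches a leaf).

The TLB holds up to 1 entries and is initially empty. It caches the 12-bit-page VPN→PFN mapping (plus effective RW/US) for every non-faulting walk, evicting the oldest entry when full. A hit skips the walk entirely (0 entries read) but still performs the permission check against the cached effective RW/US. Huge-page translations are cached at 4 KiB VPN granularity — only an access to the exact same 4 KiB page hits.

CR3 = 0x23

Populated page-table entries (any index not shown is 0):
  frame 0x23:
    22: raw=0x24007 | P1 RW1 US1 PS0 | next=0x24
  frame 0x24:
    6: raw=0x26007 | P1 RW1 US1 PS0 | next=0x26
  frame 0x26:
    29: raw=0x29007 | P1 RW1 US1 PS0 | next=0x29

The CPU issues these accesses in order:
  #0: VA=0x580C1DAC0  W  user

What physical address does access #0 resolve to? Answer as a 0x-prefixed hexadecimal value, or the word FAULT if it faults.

Walk each access:
#0 VA=0x580C1DAC0 (w,user):
  L0 @0x23[22] → 0x24007  P=1,RW=1,US=1,PS=0
  L1 @0x24[6] → 0x26007  P=1,RW=1,US=1,PS=0
  L2 @0x26[29] → 0x29007  P=1,RW=1,US=1,PS=0
  ✓ 0x29AC0  — 3 lookups

Access #0 PA: 0x29AC0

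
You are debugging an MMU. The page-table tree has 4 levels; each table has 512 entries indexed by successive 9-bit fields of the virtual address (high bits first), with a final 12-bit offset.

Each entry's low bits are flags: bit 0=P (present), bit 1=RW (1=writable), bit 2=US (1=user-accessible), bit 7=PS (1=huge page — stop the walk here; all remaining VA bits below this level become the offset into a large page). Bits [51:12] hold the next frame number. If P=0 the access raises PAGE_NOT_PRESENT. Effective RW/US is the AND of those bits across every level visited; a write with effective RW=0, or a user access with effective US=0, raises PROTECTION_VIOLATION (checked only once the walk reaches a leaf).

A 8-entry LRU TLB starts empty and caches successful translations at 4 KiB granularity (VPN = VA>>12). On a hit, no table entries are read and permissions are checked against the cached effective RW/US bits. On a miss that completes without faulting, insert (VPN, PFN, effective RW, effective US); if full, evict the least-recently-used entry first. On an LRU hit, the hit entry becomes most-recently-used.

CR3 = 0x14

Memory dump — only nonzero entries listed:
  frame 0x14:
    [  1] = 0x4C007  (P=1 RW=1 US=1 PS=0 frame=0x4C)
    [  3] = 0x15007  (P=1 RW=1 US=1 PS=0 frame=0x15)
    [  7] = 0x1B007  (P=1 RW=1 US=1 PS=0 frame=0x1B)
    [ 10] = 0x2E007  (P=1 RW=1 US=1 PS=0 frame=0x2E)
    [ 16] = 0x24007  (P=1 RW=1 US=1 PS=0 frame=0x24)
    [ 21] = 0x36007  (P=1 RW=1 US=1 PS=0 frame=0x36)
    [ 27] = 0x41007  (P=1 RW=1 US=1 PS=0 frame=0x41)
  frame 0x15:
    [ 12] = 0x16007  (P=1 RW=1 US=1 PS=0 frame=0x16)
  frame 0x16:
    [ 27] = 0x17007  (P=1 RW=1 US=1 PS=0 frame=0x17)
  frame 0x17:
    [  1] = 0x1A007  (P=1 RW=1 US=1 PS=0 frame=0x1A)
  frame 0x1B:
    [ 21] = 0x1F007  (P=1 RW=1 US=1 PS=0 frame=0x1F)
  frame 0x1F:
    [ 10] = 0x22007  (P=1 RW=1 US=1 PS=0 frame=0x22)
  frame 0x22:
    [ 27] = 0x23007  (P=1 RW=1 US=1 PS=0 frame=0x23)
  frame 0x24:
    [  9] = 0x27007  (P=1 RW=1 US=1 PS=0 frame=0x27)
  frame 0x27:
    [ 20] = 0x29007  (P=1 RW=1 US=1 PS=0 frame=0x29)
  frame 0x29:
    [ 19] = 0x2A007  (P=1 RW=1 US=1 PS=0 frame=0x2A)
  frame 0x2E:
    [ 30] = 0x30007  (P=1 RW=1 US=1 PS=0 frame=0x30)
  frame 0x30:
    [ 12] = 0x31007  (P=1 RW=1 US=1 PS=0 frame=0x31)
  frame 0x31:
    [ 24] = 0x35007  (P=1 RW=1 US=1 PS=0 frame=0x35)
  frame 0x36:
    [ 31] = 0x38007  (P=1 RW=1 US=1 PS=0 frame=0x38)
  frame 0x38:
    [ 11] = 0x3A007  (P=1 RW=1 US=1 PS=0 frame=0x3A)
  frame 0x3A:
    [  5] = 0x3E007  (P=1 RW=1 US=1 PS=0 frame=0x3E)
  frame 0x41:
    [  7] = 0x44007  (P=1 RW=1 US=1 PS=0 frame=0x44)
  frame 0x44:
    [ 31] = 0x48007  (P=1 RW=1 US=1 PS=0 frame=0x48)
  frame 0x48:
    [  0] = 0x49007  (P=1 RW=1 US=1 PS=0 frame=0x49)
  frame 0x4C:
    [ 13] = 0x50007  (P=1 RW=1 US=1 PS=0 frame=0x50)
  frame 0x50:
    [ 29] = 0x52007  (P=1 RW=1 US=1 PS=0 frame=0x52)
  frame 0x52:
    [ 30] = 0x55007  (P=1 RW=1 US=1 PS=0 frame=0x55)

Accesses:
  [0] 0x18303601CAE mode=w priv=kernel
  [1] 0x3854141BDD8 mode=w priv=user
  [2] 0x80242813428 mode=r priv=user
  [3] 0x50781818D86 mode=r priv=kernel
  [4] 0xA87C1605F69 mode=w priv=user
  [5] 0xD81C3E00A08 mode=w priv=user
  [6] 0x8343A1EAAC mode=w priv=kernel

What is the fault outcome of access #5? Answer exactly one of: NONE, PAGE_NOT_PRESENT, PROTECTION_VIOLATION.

Per-access translation:
#0 VA=0x18303601CAE (w,kernel):
  lvl0: tbl 0x14, slot 3 ⇒ 0x15007 (P1/RW1/US1/PS0)
  lvl1: tbl 0x15, slot 12 ⇒ 0x16007 (P1/RW1/US1/PS0)
  lvl2: tbl 0x16, slot 27 ⇒ 0x17007 (P1/RW1/US1/PS0)
  lvl3: tbl 0x17, slot 1 ⇒ 0x1A007 (P1/RW1/US1/PS0)
  ✓ 0x1ACAE  — 4 lookups
#1 VA=0x3854141BDD8 (w,user):
  lvl0: tbl 0x14, slot 7 ⇒ 0x1B007 (P1/RW1/US1/PS0)
  lvl1: tbl 0x1B, slot 21 ⇒ 0x1F007 (P1/RW1/US1/PS0)
  lvl2: tbl 0x1F, slot 10 ⇒ 0x22007 (P1/RW1/US1/PS0)
  lvl3: tbl 0x22, slot 27 ⇒ 0x23007 (P1/RW1/US1/PS0)
  ✓ 0x23DD8  — 4 lookups
#2 VA=0x80242813428 (r,user):
  lvl0: tbl 0x14, slot 16 ⇒ 0x24007 (P1/RW1/US1/PS0)
  lvl1: tbl 0x24, slot 9 ⇒ 0x27007 (P1/RW1/US1/PS0)
  lvl2: tbl 0x27, slot 20 ⇒ 0x29007 (P1/RW1/US1/PS0)
  lvl3: tbl 0x29, slot 19 ⇒ 0x2A007 (P1/RW1/US1/PS0)
  ✓ 0x2A428  — 4 lookups
#3 VA=0x50781818D86 (r,kernel):
  lvl0: tbl 0x14, slot 10 ⇒ 0x2E007 (P1/RW1/US1/PS0)
  lvl1: tbl 0x2E, slot 30 ⇒ 0x30007 (P1/RW1/US1/PS0)
  lvl2: tbl 0x30, slot 12 ⇒ 0x31007 (P1/RW1/US1/PS0)
  lvl3: tbl 0x31, slot 24 ⇒ 0x35007 (P1/RW1/US1/PS0)
  ✓ 0x35D86  — 4 lookups
#4 VA=0xA87C1605F69 (w,user):
  lvl0: tbl 0x14, slot 21 ⇒ 0x36007 (P1/RW1/US1/PS0)
  lvl1: tbl 0x36, slot 31 ⇒ 0x38007 (P1/RW1/US1/PS0)
  lvl2: tbl 0x38, slot 11 ⇒ 0x3A007 (P1/RW1/US1/PS0)
  lvl3: tbl 0x3A, slot 5 ⇒ 0x3E007 (P1/RW1/US1/PS0)
  ✓ 0x3EF69  — 4 lookups
#5 VA=0xD81C3E00A08 (w,user):
  lvl0: tbl 0x14, slot 27 ⇒ 0x41007 (P1/RW1/US1/PS0)
  lvl1: tbl 0x41, slot 7 ⇒ 0x44007 (P1/RW1/US1/PS0)
  lvl2: tbl 0x44, slot 31 ⇒ 0x48007 (P1/RW1/US1/PS0)
  lvl3: tbl 0x48, slot 0 ⇒ 0x49007 (P1/RW1/US1/PS0)
  ✓ 0x49A08  — 4 lookups
#6 VA=0x8343A1EAAC (w,kernel):
  lvl0: tbl 0x14, slot 1 ⇒ 0x4C007 (P1/RW1/US1/PS0)
  lvl1: tbl 0x4C, slot 13 ⇒ 0x50007 (P1/RW1/US1/PS0)
  lvl2: tbl 0x50, slot 29 ⇒ 0x52007 (P1/RW1/US1/PS0)
  lvl3: tbl 0x52, slot 30 ⇒ 0x55007 (P1/RW1/US1/PS0)
  ✓ 0x55AAC  — 4 lookups

Access #5 fault: NONE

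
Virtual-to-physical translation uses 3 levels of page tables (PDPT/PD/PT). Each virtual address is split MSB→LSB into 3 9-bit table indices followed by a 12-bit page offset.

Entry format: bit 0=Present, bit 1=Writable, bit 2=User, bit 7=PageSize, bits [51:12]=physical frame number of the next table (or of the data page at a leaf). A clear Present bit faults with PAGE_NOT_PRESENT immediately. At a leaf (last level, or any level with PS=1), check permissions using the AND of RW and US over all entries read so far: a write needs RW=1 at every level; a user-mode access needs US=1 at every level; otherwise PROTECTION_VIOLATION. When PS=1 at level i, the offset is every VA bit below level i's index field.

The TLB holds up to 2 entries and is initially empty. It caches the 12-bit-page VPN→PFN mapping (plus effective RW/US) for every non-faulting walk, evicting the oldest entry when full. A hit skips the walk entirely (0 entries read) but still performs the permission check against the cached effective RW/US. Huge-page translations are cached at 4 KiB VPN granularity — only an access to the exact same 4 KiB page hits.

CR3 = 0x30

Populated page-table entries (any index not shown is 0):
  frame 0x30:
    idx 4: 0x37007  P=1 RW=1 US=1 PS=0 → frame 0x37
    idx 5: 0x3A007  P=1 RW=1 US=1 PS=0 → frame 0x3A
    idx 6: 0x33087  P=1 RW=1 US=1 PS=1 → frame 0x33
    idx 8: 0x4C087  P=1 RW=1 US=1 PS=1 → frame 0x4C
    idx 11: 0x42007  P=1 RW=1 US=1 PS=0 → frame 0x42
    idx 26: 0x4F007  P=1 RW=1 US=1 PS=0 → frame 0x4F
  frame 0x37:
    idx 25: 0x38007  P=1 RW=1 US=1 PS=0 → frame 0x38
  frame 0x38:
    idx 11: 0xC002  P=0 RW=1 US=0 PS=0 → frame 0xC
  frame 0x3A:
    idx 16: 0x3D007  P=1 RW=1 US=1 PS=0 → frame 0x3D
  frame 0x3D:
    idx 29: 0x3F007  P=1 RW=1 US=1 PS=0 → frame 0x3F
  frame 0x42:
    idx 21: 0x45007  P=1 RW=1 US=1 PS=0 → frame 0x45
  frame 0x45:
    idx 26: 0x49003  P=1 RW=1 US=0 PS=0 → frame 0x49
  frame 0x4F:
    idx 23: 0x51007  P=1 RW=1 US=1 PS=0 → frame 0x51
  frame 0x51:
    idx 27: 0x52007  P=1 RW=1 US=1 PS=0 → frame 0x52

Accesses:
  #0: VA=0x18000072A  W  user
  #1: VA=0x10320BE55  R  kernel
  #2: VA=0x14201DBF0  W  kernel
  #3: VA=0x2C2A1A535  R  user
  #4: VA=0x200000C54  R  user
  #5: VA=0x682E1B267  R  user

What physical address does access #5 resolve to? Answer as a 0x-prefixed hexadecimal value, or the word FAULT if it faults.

Walk each access:
#0 VA=0x18000072A (w,user):
  L0 @0x30[6] → 0x33087  P=1,RW=1,US=1,PS=1
  ⇒ phys 0x3372A (huge @L0)  [1 reads]
#1 VA=0x10320BE55 (r,kernel):
  L0 @0x30[4] → 0x37007  P=1,RW=1,US=1,PS=0
  L1 @0x37[25] → 0x38007  P=1,RW=1,US=1,PS=0
  L2 @0x38[11] → 0xC002  P=0,RW=1,US=0,PS=0
  → PAGE_NOT_PRESENT  (3 entries read)
#2 VA=0x14201DBF0 (w,kernel):
  L0 @0x30[5] → 0x3A007  P=1,RW=1,US=1,PS=0
  L1 @0x3A[16] → 0x3D007  P=1,RW=1,US=1,PS=0
  L2 @0x3D[29] → 0x3F007  P=1,RW=1,US=1,PS=0
  ⇒ phys 0x3FBF0  [3 reads]
#3 VA=0x2C2A1A535 (r,user):
  L0 @0x30[11] → 0x42007  P=1,RW=1,US=1,PS=0
  L1 @0x42[21] → 0x45007  P=1,RW=1,US=1,PS=0
  L2 @0x45[26] → 0x49003  P=1,RW=1,US=0,PS=0
  → PROTECTION_VIOLATION  (3 entries read)
#4 VA=0x200000C54 (r,user):
  L0 @0x30[8] → 0x4C087  P=1,RW=1,US=1,PS=1
  ⇒ phys 0x4CC54 (huge @L0)  [1 reads]
#5 VA=0x682E1B267 (r,user):
  L0 @0x30[26] → 0x4F007  P=1,RW=1,US=1,PS=0
  L1 @0x4F[23] → 0x51007  P=1,RW=1,US=1,PS=0
  L2 @0x51[27] → 0x52007  P=1,RW=1,US=1,PS=0
  ⇒ phys 0x52267  [3 reads]

Access #5 PA: 0x52267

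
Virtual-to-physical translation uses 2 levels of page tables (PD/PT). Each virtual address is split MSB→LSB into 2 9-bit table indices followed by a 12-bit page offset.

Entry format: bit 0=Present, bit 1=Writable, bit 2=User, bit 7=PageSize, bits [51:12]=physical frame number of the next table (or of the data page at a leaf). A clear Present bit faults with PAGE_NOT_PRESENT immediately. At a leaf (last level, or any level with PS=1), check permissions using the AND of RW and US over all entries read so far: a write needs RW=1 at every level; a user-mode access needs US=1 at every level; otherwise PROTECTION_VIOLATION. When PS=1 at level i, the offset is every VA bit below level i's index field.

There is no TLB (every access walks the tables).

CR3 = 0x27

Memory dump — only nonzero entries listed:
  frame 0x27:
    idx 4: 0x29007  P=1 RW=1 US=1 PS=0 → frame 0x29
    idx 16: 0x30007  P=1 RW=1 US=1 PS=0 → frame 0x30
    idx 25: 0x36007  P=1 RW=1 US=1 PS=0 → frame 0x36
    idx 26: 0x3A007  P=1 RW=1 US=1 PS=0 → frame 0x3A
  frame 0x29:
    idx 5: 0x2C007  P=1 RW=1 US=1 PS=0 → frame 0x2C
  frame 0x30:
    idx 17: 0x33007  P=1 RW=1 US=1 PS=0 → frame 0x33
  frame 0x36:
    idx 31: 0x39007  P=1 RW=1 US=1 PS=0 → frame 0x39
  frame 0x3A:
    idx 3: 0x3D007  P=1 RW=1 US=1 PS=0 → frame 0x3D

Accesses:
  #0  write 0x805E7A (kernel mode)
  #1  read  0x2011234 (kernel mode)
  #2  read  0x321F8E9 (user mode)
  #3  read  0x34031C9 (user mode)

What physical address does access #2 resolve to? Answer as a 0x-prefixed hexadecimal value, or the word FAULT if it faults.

Walk each access:
#0 VA=0x805E7A (w,kernel):
  L0: frame=0x27 idx=4 entry=0x29007 [P=1 RW=1 US=1 PS=0]
  L1: frame=0x29 idx=5 entry=0x2C007 [P=1 RW=1 US=1 PS=0]
  ⇒ phys 0x2CE7A  [2 reads]
#1 VA=0x2011234 (r,kernel):
  L0: frame=0x27 idx=16 entry=0x30007 [P=1 RW=1 US=1 PS=0]
  L1: frame=0x30 idx=17 entry=0x33007 [P=1 RW=1 US=1 PS=0]
  ⇒ phys 0x33234  [2 reads]
#2 VA=0x321F8E9 (r,user):
  L0: frame=0x27 idx=25 entry=0x36007 [P=1 RW=1 US=1 PS=0]
  L1: frame=0x36 idx=31 entry=0x39007 [P=1 RW=1 US=1 PS=0]
  ⇒ phys 0x398E9  [2 reads]
#3 VA=0x34031C9 (r,user):
  L0: frame=0x27 idx=26 entry=0x3A007 [P=1 RW=1 US=1 PS=0]
  L1: frame=0x3A idx=3 entry=0x3D007 [P=1 RW=1 US=1 PS=0]
  ⇒ phys 0x3D1C9  [2 reads]

Access #2 PA: 0x398E9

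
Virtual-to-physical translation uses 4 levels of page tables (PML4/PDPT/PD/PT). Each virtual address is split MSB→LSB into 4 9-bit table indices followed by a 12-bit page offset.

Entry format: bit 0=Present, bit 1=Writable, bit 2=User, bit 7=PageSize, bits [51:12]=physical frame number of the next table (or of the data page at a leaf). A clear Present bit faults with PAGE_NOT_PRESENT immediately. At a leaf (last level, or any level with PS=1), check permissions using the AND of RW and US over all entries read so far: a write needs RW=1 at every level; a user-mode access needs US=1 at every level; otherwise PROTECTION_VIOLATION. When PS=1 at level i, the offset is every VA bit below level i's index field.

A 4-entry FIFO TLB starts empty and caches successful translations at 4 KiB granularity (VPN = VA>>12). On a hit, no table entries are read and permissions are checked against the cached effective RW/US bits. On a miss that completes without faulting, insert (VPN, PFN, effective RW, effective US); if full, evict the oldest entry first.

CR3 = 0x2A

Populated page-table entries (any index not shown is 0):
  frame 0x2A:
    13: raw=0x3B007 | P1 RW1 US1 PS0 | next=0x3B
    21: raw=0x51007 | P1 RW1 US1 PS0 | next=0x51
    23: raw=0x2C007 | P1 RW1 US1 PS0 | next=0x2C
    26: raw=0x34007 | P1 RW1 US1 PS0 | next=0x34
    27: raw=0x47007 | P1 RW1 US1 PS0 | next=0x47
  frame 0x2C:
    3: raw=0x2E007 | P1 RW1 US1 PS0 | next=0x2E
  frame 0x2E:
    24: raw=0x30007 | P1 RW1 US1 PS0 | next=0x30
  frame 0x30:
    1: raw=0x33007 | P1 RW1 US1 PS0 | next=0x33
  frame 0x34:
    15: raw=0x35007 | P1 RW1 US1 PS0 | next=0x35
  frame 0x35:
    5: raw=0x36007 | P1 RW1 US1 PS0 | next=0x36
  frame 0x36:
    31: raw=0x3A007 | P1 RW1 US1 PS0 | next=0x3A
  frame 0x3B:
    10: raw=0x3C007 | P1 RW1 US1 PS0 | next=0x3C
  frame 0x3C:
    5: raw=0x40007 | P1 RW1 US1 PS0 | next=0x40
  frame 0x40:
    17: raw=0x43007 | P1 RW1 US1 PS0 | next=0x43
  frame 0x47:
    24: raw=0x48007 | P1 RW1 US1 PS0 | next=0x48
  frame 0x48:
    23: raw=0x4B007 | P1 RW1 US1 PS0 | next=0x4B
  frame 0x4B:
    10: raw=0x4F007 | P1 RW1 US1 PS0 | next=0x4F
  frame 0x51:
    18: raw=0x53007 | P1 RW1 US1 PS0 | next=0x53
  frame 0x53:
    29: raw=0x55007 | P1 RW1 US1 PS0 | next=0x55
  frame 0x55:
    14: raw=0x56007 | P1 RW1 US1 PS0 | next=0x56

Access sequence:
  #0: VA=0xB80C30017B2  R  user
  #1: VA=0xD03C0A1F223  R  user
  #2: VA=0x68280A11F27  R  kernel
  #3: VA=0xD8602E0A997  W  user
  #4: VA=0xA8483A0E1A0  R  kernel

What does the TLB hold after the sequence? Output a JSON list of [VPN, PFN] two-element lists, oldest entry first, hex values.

Trace:
#0 VA=0xB80C30017B2 (r,user):
  L0 @0x2A[23] → 0x2C007  P=1,RW=1,US=1,PS=0
  L1 @0x2C[3] → 0x2E007  P=1,RW=1,US=1,PS=0
  L2 @0x2E[24] → 0x30007  P=1,RW=1,US=1,PS=0
  L3 @0x30[1] → 0x33007  P=1,RW=1,US=1,PS=0
  ✓ 0x337B2  — 4 lookups
#1 VA=0xD03C0A1F223 (r,user):
  L0 @0x2A[26] → 0x34007  P=1,RW=1,US=1,PS=0
  L1 @0x34[15] → 0x35007  P=1,RW=1,US=1,PS=0
  L2 @0x35[5] → 0x36007  P=1,RW=1,US=1,PS=0
  L3 @0x36[31] → 0x3A007  P=1,RW=1,US=1,PS=0
  ✓ 0x3A223  — 4 lookups
#2 VA=0x68280A11F27 (r,kernel):
  L0 @0x2A[13] → 0x3B007  P=1,RW=1,US=1,PS=0
  L1 @0x3B[10] → 0x3C007  P=1,RW=1,US=1,PS=0
  L2 @0x3C[5] → 0x40007  P=1,RW=1,US=1,PS=0
  L3 @0x40[17] → 0x43007  P=1,RW=1,US=1,PS=0
  ✓ 0x43F27  — 4 lookups
#3 VA=0xD8602E0A997 (w,user):
  L0 @0x2A[27] → 0x47007  P=1,RW=1,US=1,PS=0
  L1 @0x47[24] → 0x48007  P=1,RW=1,US=1,PS=0
  L2 @0x48[23] → 0x4B007  P=1,RW=1,US=1,PS=0
  L3 @0x4B[10] → 0x4F007  P=1,RW=1,US=1,PS=0
  ✓ 0x4F997  — 4 lookups
#4 VA=0xA8483A0E1A0 (r,kernel):
  L0 @0x2A[21] → 0x51007  P=1,RW=1,US=1,PS=0
  L1 @0x51[18] → 0x53007  P=1,RW=1,US=1,PS=0
  L2 @0x53[29] → 0x55007  P=1,RW=1,US=1,PS=0
  L3 @0x55[14] → 0x56007  P=1,RW=1,US=1,PS=0
  ✓ 0x561A0  — 4 lookups

TLB: [["0xD03C0A1F", "0x3A"], ["0x68280A11", "0x43"], ["0xD8602E0A", "0x4F"], ["0xA8483A0E", "0x56"]]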